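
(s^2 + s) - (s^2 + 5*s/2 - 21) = 21 - 3*s/2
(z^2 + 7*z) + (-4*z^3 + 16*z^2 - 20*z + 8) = -4*z^3 + 17*z^2 - 13*z + 8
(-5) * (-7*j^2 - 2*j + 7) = 35*j^2 + 10*j - 35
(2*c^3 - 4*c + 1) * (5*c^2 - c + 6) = 10*c^5 - 2*c^4 - 8*c^3 + 9*c^2 - 25*c + 6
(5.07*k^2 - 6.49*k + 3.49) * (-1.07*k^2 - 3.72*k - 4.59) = -5.4249*k^4 - 11.9161*k^3 - 2.8628*k^2 + 16.8063*k - 16.0191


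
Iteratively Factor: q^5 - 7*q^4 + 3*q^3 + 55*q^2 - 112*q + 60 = (q - 2)*(q^4 - 5*q^3 - 7*q^2 + 41*q - 30) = (q - 2)^2*(q^3 - 3*q^2 - 13*q + 15) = (q - 5)*(q - 2)^2*(q^2 + 2*q - 3) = (q - 5)*(q - 2)^2*(q + 3)*(q - 1)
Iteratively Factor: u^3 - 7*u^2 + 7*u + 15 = (u + 1)*(u^2 - 8*u + 15) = (u - 5)*(u + 1)*(u - 3)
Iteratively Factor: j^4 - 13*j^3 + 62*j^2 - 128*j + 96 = (j - 4)*(j^3 - 9*j^2 + 26*j - 24) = (j - 4)^2*(j^2 - 5*j + 6) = (j - 4)^2*(j - 3)*(j - 2)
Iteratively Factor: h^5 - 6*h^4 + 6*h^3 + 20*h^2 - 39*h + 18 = (h - 1)*(h^4 - 5*h^3 + h^2 + 21*h - 18) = (h - 3)*(h - 1)*(h^3 - 2*h^2 - 5*h + 6) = (h - 3)*(h - 1)*(h + 2)*(h^2 - 4*h + 3) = (h - 3)*(h - 1)^2*(h + 2)*(h - 3)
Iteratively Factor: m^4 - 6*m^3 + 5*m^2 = (m - 1)*(m^3 - 5*m^2) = (m - 5)*(m - 1)*(m^2) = m*(m - 5)*(m - 1)*(m)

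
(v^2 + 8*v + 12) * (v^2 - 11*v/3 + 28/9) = v^4 + 13*v^3/3 - 128*v^2/9 - 172*v/9 + 112/3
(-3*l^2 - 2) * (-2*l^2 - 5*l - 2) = 6*l^4 + 15*l^3 + 10*l^2 + 10*l + 4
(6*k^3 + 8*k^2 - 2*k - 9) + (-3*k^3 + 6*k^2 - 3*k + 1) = 3*k^3 + 14*k^2 - 5*k - 8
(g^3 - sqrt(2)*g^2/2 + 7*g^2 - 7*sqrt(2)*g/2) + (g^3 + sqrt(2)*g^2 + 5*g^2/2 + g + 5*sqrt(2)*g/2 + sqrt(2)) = 2*g^3 + sqrt(2)*g^2/2 + 19*g^2/2 - sqrt(2)*g + g + sqrt(2)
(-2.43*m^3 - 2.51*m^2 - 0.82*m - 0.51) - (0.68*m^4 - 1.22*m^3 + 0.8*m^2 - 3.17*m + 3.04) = -0.68*m^4 - 1.21*m^3 - 3.31*m^2 + 2.35*m - 3.55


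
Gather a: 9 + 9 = 18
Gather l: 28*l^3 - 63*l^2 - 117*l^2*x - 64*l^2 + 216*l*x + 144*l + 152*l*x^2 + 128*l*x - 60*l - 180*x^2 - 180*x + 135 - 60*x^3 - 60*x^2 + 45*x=28*l^3 + l^2*(-117*x - 127) + l*(152*x^2 + 344*x + 84) - 60*x^3 - 240*x^2 - 135*x + 135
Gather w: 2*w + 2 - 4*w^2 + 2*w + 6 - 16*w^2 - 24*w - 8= -20*w^2 - 20*w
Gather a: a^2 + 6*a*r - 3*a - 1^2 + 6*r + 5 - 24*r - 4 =a^2 + a*(6*r - 3) - 18*r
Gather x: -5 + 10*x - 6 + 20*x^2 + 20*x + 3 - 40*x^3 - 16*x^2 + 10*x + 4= -40*x^3 + 4*x^2 + 40*x - 4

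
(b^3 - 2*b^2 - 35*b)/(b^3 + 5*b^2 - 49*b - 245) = b/(b + 7)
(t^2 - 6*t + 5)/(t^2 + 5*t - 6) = (t - 5)/(t + 6)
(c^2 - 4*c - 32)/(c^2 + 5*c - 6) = (c^2 - 4*c - 32)/(c^2 + 5*c - 6)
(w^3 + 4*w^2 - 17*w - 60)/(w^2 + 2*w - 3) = (w^2 + w - 20)/(w - 1)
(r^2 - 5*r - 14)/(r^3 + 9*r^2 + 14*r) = (r - 7)/(r*(r + 7))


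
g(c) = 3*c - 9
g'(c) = 3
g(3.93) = 2.79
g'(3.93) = 3.00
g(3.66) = 1.98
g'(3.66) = 3.00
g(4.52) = 4.56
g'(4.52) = 3.00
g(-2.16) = -15.48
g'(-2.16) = 3.00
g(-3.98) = -20.94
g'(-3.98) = 3.00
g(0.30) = -8.10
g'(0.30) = 3.00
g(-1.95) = -14.85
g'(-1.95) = 3.00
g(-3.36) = -19.08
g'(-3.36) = 3.00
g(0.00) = -9.00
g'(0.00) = 3.00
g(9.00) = 18.00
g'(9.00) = 3.00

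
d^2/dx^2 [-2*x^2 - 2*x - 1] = -4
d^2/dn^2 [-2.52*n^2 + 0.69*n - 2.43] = -5.04000000000000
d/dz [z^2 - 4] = 2*z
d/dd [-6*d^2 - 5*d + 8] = -12*d - 5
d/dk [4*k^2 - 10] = 8*k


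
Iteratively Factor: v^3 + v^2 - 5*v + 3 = (v + 3)*(v^2 - 2*v + 1) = (v - 1)*(v + 3)*(v - 1)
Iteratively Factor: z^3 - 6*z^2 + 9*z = (z - 3)*(z^2 - 3*z) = z*(z - 3)*(z - 3)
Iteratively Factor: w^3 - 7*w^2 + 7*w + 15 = (w + 1)*(w^2 - 8*w + 15) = (w - 3)*(w + 1)*(w - 5)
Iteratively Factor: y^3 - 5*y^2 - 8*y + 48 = (y - 4)*(y^2 - y - 12) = (y - 4)*(y + 3)*(y - 4)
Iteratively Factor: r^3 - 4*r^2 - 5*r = (r)*(r^2 - 4*r - 5) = r*(r - 5)*(r + 1)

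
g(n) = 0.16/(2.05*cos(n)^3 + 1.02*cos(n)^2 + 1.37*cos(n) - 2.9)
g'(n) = 0.16*(6.15*sin(n)*cos(n)^2 + 2.04*sin(n)*cos(n) + 1.37*sin(n))/(2.05*cos(n)^3 + 1.02*cos(n)^2 + 1.37*cos(n) - 2.9)^2 = (0.984*cos(n)^2 + 0.3264*cos(n) + 0.2192)*sin(n)/(2.05*cos(n)^3 + 1.02*cos(n)^2 + 1.37*cos(n) - 2.9)^2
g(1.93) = -0.05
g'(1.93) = 0.02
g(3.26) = -0.03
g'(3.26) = -0.00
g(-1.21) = -0.07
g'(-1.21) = -0.09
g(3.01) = -0.03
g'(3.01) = 0.00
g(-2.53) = -0.04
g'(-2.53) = -0.02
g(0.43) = 0.22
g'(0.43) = 1.05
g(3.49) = -0.03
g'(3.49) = -0.01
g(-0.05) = 0.10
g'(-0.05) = -0.03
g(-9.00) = -0.03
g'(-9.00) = -0.01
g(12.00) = 0.75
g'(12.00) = -13.97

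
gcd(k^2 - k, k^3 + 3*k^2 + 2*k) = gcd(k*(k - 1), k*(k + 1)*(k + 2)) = k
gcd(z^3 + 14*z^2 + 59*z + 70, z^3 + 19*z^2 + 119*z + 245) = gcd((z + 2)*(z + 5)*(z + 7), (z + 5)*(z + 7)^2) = z^2 + 12*z + 35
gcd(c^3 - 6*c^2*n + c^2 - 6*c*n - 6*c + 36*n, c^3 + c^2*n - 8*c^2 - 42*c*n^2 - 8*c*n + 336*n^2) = c - 6*n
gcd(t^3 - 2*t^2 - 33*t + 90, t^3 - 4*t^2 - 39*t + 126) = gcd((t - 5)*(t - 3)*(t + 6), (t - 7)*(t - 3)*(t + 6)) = t^2 + 3*t - 18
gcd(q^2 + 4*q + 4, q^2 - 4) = q + 2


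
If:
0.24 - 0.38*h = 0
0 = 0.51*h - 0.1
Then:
No Solution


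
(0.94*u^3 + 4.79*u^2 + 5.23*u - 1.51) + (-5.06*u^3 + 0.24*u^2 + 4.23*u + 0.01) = -4.12*u^3 + 5.03*u^2 + 9.46*u - 1.5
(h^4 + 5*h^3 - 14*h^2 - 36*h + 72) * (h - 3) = h^5 + 2*h^4 - 29*h^3 + 6*h^2 + 180*h - 216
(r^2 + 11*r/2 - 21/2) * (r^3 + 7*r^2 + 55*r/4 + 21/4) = r^5 + 25*r^4/2 + 167*r^3/4 + 59*r^2/8 - 231*r/2 - 441/8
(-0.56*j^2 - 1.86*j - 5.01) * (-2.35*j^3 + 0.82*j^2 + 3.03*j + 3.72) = 1.316*j^5 + 3.9118*j^4 + 8.5515*j^3 - 11.8272*j^2 - 22.0995*j - 18.6372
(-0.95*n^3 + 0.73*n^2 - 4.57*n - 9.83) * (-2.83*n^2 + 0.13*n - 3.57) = 2.6885*n^5 - 2.1894*n^4 + 16.4195*n^3 + 24.6187*n^2 + 15.037*n + 35.0931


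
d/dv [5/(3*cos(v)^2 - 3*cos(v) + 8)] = 15*(2*cos(v) - 1)*sin(v)/(3*cos(v)^2 - 3*cos(v) + 8)^2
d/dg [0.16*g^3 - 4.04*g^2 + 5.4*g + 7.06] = 0.48*g^2 - 8.08*g + 5.4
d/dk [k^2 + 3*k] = 2*k + 3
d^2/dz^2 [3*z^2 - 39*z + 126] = 6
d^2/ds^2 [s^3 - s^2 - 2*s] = 6*s - 2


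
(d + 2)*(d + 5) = d^2 + 7*d + 10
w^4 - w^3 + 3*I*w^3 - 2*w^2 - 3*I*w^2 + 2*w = w*(w - 1)*(w + I)*(w + 2*I)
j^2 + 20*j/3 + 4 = (j + 2/3)*(j + 6)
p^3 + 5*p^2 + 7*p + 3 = (p + 1)^2*(p + 3)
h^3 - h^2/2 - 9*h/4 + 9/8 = (h - 3/2)*(h - 1/2)*(h + 3/2)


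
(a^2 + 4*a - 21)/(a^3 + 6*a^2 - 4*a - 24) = (a^2 + 4*a - 21)/(a^3 + 6*a^2 - 4*a - 24)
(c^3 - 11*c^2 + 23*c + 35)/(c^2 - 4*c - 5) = c - 7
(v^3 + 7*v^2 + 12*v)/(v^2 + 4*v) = v + 3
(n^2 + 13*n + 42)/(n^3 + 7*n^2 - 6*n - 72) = (n + 7)/(n^2 + n - 12)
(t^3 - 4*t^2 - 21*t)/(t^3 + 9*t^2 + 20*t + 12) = t*(t^2 - 4*t - 21)/(t^3 + 9*t^2 + 20*t + 12)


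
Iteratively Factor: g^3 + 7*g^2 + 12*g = (g + 3)*(g^2 + 4*g) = (g + 3)*(g + 4)*(g)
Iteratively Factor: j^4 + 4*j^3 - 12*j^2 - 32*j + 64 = (j + 4)*(j^3 - 12*j + 16) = (j - 2)*(j + 4)*(j^2 + 2*j - 8) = (j - 2)*(j + 4)^2*(j - 2)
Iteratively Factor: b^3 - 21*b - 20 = (b - 5)*(b^2 + 5*b + 4) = (b - 5)*(b + 4)*(b + 1)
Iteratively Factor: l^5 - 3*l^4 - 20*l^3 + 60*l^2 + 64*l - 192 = (l + 4)*(l^4 - 7*l^3 + 8*l^2 + 28*l - 48) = (l - 2)*(l + 4)*(l^3 - 5*l^2 - 2*l + 24) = (l - 2)*(l + 2)*(l + 4)*(l^2 - 7*l + 12) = (l - 3)*(l - 2)*(l + 2)*(l + 4)*(l - 4)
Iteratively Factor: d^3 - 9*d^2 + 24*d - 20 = (d - 2)*(d^2 - 7*d + 10) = (d - 2)^2*(d - 5)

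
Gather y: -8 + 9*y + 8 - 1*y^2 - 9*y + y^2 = 0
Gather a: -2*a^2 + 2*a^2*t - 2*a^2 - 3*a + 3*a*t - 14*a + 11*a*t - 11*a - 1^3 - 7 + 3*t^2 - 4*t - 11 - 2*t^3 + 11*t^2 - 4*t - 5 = a^2*(2*t - 4) + a*(14*t - 28) - 2*t^3 + 14*t^2 - 8*t - 24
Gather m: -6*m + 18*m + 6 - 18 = 12*m - 12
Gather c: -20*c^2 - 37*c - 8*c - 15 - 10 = -20*c^2 - 45*c - 25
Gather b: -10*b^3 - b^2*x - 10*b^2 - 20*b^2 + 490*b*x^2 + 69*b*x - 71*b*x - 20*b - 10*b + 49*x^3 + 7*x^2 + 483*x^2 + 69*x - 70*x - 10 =-10*b^3 + b^2*(-x - 30) + b*(490*x^2 - 2*x - 30) + 49*x^3 + 490*x^2 - x - 10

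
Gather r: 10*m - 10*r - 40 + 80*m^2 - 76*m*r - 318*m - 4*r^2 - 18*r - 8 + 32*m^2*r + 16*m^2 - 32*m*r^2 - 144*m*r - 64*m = 96*m^2 - 372*m + r^2*(-32*m - 4) + r*(32*m^2 - 220*m - 28) - 48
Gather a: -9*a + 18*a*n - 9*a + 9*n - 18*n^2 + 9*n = a*(18*n - 18) - 18*n^2 + 18*n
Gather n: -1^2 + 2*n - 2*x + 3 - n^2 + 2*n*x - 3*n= -n^2 + n*(2*x - 1) - 2*x + 2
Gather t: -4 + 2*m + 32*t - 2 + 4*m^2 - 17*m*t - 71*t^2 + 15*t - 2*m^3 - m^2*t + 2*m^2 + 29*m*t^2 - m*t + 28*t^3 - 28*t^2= -2*m^3 + 6*m^2 + 2*m + 28*t^3 + t^2*(29*m - 99) + t*(-m^2 - 18*m + 47) - 6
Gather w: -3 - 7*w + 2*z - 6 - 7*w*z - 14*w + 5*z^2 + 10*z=w*(-7*z - 21) + 5*z^2 + 12*z - 9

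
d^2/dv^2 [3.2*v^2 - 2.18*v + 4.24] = 6.40000000000000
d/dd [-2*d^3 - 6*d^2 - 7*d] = -6*d^2 - 12*d - 7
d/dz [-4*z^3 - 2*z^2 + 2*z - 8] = -12*z^2 - 4*z + 2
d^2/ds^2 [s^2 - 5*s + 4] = 2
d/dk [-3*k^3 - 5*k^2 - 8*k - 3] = -9*k^2 - 10*k - 8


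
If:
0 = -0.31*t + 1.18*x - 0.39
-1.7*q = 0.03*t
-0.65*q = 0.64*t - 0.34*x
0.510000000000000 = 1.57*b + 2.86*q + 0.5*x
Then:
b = 0.21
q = -0.00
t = 0.21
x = 0.39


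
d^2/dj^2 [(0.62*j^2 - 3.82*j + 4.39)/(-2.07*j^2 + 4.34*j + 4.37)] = (3.5527136788005e-15*j^4 + 21.596724*j^3 - 146.515014*j^2 + 443.96532*j - 413.378438)/(8.869743*j^6 - 55.789398*j^5 + 60.794037*j^4 + 153.808732*j^3 - 128.342967*j^2 - 248.641638*j - 83.453453)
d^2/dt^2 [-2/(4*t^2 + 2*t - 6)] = 2*(4*t^2 + 2*t - (4*t + 1)^2 - 6)/(2*t^2 + t - 3)^3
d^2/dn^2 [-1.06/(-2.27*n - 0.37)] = 10.924148/(2.27*n + 0.37)^3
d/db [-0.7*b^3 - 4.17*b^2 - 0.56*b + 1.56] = -2.1*b^2 - 8.34*b - 0.56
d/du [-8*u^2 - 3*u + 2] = -16*u - 3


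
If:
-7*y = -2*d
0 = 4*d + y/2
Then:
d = 0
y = 0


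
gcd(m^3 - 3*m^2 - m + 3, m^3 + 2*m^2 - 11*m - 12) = m^2 - 2*m - 3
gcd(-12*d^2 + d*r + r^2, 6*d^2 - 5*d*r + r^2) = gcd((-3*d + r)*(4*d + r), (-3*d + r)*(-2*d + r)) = -3*d + r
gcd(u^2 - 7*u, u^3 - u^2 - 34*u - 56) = u - 7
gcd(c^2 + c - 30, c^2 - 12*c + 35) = c - 5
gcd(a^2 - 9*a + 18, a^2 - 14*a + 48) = a - 6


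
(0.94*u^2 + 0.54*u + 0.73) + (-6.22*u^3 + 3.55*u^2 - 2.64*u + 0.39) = -6.22*u^3 + 4.49*u^2 - 2.1*u + 1.12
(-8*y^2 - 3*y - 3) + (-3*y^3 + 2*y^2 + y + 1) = -3*y^3 - 6*y^2 - 2*y - 2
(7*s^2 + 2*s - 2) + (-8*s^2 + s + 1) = -s^2 + 3*s - 1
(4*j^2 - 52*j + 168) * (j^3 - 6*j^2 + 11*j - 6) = 4*j^5 - 76*j^4 + 524*j^3 - 1604*j^2 + 2160*j - 1008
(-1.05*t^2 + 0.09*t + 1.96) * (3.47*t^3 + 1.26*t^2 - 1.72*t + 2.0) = -3.6435*t^5 - 1.0107*t^4 + 8.7206*t^3 + 0.2148*t^2 - 3.1912*t + 3.92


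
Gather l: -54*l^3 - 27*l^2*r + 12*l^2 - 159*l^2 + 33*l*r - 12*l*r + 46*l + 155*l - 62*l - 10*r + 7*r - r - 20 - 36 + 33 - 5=-54*l^3 + l^2*(-27*r - 147) + l*(21*r + 139) - 4*r - 28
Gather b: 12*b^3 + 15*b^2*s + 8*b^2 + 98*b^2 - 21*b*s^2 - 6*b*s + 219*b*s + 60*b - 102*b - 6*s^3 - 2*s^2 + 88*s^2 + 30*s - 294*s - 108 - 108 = 12*b^3 + b^2*(15*s + 106) + b*(-21*s^2 + 213*s - 42) - 6*s^3 + 86*s^2 - 264*s - 216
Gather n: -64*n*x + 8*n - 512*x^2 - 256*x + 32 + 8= n*(8 - 64*x) - 512*x^2 - 256*x + 40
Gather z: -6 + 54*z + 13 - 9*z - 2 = 45*z + 5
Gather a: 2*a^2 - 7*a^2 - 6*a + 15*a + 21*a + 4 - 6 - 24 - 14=-5*a^2 + 30*a - 40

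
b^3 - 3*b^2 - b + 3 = (b - 3)*(b - 1)*(b + 1)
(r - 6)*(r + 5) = r^2 - r - 30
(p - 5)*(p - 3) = p^2 - 8*p + 15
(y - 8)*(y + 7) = y^2 - y - 56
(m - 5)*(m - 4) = m^2 - 9*m + 20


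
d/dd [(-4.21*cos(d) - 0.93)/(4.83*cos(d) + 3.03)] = 8.2644*sin(d)/(4.83*cos(d) + 3.03)^2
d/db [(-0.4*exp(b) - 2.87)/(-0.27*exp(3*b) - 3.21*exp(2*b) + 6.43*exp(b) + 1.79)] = (-0.216*exp(3*b) - 3.6087*exp(2*b) - 18.4254*exp(b) + 17.7381)*exp(b)/(0.0729*exp(6*b) + 1.7334*exp(5*b) + 6.8319*exp(4*b) - 42.2472*exp(3*b) + 29.8531*exp(2*b) + 23.0194*exp(b) + 3.2041)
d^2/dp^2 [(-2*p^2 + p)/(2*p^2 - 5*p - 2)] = 4*(-8*p^3 - 12*p^2 + 6*p - 9)/(8*p^6 - 60*p^5 + 126*p^4 - 5*p^3 - 126*p^2 - 60*p - 8)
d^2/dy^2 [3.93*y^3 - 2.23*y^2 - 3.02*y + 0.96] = 23.58*y - 4.46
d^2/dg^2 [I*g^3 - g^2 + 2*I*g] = 6*I*g - 2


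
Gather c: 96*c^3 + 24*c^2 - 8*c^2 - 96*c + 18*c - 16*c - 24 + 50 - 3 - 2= 96*c^3 + 16*c^2 - 94*c + 21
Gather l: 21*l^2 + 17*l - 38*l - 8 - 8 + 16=21*l^2 - 21*l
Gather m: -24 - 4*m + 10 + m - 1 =-3*m - 15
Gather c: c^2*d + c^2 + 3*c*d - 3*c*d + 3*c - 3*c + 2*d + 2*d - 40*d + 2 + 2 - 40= c^2*(d + 1) - 36*d - 36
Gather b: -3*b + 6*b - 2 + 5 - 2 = 3*b + 1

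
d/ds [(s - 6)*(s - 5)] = 2*s - 11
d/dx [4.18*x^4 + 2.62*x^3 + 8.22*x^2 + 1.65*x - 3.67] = 16.72*x^3 + 7.86*x^2 + 16.44*x + 1.65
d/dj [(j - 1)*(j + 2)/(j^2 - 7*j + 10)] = 4*(-2*j^2 + 6*j - 1)/(j^4 - 14*j^3 + 69*j^2 - 140*j + 100)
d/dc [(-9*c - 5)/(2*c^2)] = (9*c + 10)/(2*c^3)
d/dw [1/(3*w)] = -1/(3*w^2)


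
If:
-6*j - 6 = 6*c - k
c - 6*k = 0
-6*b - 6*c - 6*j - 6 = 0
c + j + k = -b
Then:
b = -1/6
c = 6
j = -41/6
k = 1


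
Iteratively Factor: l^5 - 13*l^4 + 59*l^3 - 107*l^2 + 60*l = (l - 5)*(l^4 - 8*l^3 + 19*l^2 - 12*l) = (l - 5)*(l - 3)*(l^3 - 5*l^2 + 4*l) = (l - 5)*(l - 4)*(l - 3)*(l^2 - l) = (l - 5)*(l - 4)*(l - 3)*(l - 1)*(l)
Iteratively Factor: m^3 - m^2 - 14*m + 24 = (m - 3)*(m^2 + 2*m - 8) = (m - 3)*(m - 2)*(m + 4)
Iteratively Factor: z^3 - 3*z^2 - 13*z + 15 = (z + 3)*(z^2 - 6*z + 5) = (z - 1)*(z + 3)*(z - 5)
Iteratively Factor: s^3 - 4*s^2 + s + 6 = (s - 3)*(s^2 - s - 2) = (s - 3)*(s + 1)*(s - 2)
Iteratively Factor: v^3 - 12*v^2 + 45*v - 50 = (v - 5)*(v^2 - 7*v + 10) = (v - 5)^2*(v - 2)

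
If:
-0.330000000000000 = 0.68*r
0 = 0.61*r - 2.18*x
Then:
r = -0.49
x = -0.14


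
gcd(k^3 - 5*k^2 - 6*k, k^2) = k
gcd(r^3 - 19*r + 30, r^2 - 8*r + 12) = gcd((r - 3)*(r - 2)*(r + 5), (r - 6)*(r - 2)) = r - 2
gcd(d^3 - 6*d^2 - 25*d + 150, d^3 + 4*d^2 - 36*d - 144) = d - 6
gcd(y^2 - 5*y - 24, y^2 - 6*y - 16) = y - 8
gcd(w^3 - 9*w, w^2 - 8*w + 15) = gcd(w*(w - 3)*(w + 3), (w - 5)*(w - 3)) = w - 3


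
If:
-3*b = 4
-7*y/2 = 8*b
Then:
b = -4/3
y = 64/21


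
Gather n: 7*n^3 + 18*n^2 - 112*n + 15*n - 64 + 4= 7*n^3 + 18*n^2 - 97*n - 60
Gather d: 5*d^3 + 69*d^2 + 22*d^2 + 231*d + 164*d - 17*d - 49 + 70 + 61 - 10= 5*d^3 + 91*d^2 + 378*d + 72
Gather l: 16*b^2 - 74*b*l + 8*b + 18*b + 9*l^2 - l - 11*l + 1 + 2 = 16*b^2 + 26*b + 9*l^2 + l*(-74*b - 12) + 3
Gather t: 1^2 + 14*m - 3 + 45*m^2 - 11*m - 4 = 45*m^2 + 3*m - 6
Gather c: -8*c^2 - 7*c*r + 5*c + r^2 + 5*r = -8*c^2 + c*(5 - 7*r) + r^2 + 5*r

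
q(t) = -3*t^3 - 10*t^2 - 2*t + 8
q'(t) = -9*t^2 - 20*t - 2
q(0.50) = 4.12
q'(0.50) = -14.25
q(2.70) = -129.35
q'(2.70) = -121.61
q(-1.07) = 2.37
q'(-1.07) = 9.10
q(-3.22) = 10.91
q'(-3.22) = -30.92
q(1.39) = -22.16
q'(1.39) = -47.19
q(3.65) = -278.41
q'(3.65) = -194.90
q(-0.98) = 3.18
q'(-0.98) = 8.96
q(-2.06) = -4.09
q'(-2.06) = 1.01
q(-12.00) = 3776.00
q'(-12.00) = -1058.00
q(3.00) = -169.00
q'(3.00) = -143.00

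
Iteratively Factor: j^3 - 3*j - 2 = (j - 2)*(j^2 + 2*j + 1) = (j - 2)*(j + 1)*(j + 1)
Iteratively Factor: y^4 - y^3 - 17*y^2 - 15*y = (y + 1)*(y^3 - 2*y^2 - 15*y) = y*(y + 1)*(y^2 - 2*y - 15) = y*(y - 5)*(y + 1)*(y + 3)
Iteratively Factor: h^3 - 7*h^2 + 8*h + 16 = (h + 1)*(h^2 - 8*h + 16) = (h - 4)*(h + 1)*(h - 4)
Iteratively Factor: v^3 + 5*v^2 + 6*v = (v)*(v^2 + 5*v + 6) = v*(v + 2)*(v + 3)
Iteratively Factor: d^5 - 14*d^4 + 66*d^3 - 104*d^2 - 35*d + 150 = (d - 3)*(d^4 - 11*d^3 + 33*d^2 - 5*d - 50) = (d - 5)*(d - 3)*(d^3 - 6*d^2 + 3*d + 10) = (d - 5)*(d - 3)*(d - 2)*(d^2 - 4*d - 5) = (d - 5)^2*(d - 3)*(d - 2)*(d + 1)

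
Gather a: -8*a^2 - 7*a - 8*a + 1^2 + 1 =-8*a^2 - 15*a + 2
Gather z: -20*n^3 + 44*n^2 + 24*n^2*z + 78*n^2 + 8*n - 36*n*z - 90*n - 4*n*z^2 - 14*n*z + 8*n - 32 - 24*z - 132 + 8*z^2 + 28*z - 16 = -20*n^3 + 122*n^2 - 74*n + z^2*(8 - 4*n) + z*(24*n^2 - 50*n + 4) - 180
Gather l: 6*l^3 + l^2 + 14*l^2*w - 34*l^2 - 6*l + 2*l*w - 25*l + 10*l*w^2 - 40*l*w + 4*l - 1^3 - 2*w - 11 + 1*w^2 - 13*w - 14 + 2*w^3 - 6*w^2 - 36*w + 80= 6*l^3 + l^2*(14*w - 33) + l*(10*w^2 - 38*w - 27) + 2*w^3 - 5*w^2 - 51*w + 54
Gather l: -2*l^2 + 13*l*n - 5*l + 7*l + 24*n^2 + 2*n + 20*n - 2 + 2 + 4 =-2*l^2 + l*(13*n + 2) + 24*n^2 + 22*n + 4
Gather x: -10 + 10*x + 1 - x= 9*x - 9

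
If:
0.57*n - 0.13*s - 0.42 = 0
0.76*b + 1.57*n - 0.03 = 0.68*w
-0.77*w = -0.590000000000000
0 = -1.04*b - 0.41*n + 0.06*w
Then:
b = -0.12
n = 0.41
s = -1.44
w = 0.77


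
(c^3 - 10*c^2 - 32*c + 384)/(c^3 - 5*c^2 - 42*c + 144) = (c - 8)/(c - 3)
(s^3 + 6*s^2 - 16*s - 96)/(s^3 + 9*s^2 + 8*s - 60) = (s^2 - 16)/(s^2 + 3*s - 10)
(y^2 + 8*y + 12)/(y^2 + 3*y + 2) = (y + 6)/(y + 1)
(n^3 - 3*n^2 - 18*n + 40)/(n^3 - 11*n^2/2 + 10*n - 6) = 2*(n^2 - n - 20)/(2*n^2 - 7*n + 6)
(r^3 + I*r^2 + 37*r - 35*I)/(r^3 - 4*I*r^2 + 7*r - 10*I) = (r + 7*I)/(r + 2*I)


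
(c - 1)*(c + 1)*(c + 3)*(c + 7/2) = c^4 + 13*c^3/2 + 19*c^2/2 - 13*c/2 - 21/2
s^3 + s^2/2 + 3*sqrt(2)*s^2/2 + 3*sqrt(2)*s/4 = s*(s + 1/2)*(s + 3*sqrt(2)/2)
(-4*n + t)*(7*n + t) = -28*n^2 + 3*n*t + t^2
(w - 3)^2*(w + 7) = w^3 + w^2 - 33*w + 63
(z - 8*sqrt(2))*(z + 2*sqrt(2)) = z^2 - 6*sqrt(2)*z - 32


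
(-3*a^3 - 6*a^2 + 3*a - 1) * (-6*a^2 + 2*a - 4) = 18*a^5 + 30*a^4 - 18*a^3 + 36*a^2 - 14*a + 4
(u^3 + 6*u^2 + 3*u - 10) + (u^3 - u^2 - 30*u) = 2*u^3 + 5*u^2 - 27*u - 10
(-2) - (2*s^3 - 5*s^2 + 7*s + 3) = -2*s^3 + 5*s^2 - 7*s - 5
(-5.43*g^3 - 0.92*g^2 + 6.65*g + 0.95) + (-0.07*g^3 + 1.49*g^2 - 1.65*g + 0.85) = -5.5*g^3 + 0.57*g^2 + 5.0*g + 1.8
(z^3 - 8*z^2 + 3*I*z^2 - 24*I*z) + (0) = z^3 - 8*z^2 + 3*I*z^2 - 24*I*z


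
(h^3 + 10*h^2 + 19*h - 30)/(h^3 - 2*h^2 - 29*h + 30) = (h + 6)/(h - 6)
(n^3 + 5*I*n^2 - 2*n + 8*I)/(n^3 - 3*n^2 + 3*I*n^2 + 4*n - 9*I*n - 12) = (n + 2*I)/(n - 3)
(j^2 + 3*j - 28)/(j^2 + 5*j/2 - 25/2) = 2*(j^2 + 3*j - 28)/(2*j^2 + 5*j - 25)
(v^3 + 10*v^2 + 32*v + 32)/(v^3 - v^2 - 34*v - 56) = (v + 4)/(v - 7)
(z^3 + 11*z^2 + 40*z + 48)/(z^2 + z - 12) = (z^2 + 7*z + 12)/(z - 3)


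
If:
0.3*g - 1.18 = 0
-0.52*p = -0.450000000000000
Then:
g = 3.93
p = 0.87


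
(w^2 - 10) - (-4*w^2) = 5*w^2 - 10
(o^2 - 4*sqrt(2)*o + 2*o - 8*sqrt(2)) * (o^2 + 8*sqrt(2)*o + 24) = o^4 + 2*o^3 + 4*sqrt(2)*o^3 - 40*o^2 + 8*sqrt(2)*o^2 - 96*sqrt(2)*o - 80*o - 192*sqrt(2)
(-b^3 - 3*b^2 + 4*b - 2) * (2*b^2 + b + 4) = -2*b^5 - 7*b^4 + b^3 - 12*b^2 + 14*b - 8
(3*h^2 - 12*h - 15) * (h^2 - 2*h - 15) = 3*h^4 - 18*h^3 - 36*h^2 + 210*h + 225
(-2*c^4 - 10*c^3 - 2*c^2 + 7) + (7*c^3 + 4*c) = -2*c^4 - 3*c^3 - 2*c^2 + 4*c + 7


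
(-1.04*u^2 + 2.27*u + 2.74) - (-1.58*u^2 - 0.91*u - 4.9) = 0.54*u^2 + 3.18*u + 7.64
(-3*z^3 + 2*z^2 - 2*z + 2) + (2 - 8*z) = -3*z^3 + 2*z^2 - 10*z + 4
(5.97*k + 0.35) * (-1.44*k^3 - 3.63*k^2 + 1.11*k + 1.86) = -8.5968*k^4 - 22.1751*k^3 + 5.3562*k^2 + 11.4927*k + 0.651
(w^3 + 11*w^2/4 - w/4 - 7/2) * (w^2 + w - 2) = w^5 + 15*w^4/4 + w^3/2 - 37*w^2/4 - 3*w + 7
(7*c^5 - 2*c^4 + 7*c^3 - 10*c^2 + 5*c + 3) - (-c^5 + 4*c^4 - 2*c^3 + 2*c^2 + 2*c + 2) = 8*c^5 - 6*c^4 + 9*c^3 - 12*c^2 + 3*c + 1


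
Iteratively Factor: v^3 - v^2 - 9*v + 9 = (v - 3)*(v^2 + 2*v - 3) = (v - 3)*(v - 1)*(v + 3)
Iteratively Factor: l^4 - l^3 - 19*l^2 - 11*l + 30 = (l + 3)*(l^3 - 4*l^2 - 7*l + 10) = (l - 1)*(l + 3)*(l^2 - 3*l - 10) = (l - 1)*(l + 2)*(l + 3)*(l - 5)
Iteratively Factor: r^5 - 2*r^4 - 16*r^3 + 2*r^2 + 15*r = (r - 5)*(r^4 + 3*r^3 - r^2 - 3*r) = (r - 5)*(r - 1)*(r^3 + 4*r^2 + 3*r) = (r - 5)*(r - 1)*(r + 3)*(r^2 + r) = r*(r - 5)*(r - 1)*(r + 3)*(r + 1)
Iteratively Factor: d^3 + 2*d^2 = (d)*(d^2 + 2*d) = d^2*(d + 2)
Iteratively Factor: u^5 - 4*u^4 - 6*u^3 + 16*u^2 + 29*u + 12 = (u + 1)*(u^4 - 5*u^3 - u^2 + 17*u + 12) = (u - 4)*(u + 1)*(u^3 - u^2 - 5*u - 3) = (u - 4)*(u - 3)*(u + 1)*(u^2 + 2*u + 1) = (u - 4)*(u - 3)*(u + 1)^2*(u + 1)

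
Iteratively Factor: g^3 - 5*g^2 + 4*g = (g)*(g^2 - 5*g + 4) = g*(g - 1)*(g - 4)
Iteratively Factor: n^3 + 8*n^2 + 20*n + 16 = (n + 2)*(n^2 + 6*n + 8) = (n + 2)^2*(n + 4)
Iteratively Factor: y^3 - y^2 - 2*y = (y + 1)*(y^2 - 2*y) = y*(y + 1)*(y - 2)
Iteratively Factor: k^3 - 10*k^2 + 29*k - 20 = (k - 5)*(k^2 - 5*k + 4) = (k - 5)*(k - 1)*(k - 4)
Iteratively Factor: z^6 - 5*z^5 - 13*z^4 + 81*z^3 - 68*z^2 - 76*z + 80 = (z - 2)*(z^5 - 3*z^4 - 19*z^3 + 43*z^2 + 18*z - 40) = (z - 2)*(z - 1)*(z^4 - 2*z^3 - 21*z^2 + 22*z + 40) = (z - 2)*(z - 1)*(z + 1)*(z^3 - 3*z^2 - 18*z + 40) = (z - 5)*(z - 2)*(z - 1)*(z + 1)*(z^2 + 2*z - 8) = (z - 5)*(z - 2)^2*(z - 1)*(z + 1)*(z + 4)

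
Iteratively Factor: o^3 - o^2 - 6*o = (o)*(o^2 - o - 6) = o*(o + 2)*(o - 3)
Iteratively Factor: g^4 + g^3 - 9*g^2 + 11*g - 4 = (g - 1)*(g^3 + 2*g^2 - 7*g + 4) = (g - 1)^2*(g^2 + 3*g - 4) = (g - 1)^2*(g + 4)*(g - 1)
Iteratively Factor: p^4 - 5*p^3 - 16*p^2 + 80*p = (p - 4)*(p^3 - p^2 - 20*p) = (p - 4)*(p + 4)*(p^2 - 5*p) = (p - 5)*(p - 4)*(p + 4)*(p)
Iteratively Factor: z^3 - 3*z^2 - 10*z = (z + 2)*(z^2 - 5*z) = (z - 5)*(z + 2)*(z)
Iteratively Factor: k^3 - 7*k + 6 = (k - 2)*(k^2 + 2*k - 3) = (k - 2)*(k + 3)*(k - 1)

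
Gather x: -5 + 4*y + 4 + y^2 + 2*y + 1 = y^2 + 6*y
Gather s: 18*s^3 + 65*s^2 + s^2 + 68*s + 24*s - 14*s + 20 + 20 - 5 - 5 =18*s^3 + 66*s^2 + 78*s + 30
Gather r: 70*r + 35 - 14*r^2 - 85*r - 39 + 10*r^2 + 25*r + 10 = -4*r^2 + 10*r + 6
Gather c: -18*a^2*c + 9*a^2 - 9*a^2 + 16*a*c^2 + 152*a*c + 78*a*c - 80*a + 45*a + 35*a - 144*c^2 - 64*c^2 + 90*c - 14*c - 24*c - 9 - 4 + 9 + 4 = c^2*(16*a - 208) + c*(-18*a^2 + 230*a + 52)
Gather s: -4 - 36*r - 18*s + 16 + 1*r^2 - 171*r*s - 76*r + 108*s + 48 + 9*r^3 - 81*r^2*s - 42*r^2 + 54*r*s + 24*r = 9*r^3 - 41*r^2 - 88*r + s*(-81*r^2 - 117*r + 90) + 60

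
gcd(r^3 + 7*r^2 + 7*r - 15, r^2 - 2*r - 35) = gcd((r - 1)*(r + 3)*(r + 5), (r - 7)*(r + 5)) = r + 5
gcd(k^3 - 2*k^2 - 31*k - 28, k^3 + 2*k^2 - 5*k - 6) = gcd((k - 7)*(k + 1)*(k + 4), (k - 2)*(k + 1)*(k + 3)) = k + 1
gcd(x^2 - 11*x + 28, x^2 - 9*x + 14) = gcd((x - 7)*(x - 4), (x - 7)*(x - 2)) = x - 7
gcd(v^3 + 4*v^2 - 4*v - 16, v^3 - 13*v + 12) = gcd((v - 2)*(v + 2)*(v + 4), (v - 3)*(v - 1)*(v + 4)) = v + 4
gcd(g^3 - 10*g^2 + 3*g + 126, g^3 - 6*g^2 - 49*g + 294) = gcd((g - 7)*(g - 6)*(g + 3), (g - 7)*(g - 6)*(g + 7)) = g^2 - 13*g + 42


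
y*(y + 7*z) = y^2 + 7*y*z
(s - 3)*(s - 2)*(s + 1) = s^3 - 4*s^2 + s + 6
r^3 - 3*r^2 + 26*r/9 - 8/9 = (r - 4/3)*(r - 1)*(r - 2/3)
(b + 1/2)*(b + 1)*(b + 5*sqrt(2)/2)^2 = b^4 + 3*b^3/2 + 5*sqrt(2)*b^3 + 15*sqrt(2)*b^2/2 + 13*b^2 + 5*sqrt(2)*b/2 + 75*b/4 + 25/4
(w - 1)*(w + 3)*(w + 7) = w^3 + 9*w^2 + 11*w - 21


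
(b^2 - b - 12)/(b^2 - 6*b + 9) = (b^2 - b - 12)/(b^2 - 6*b + 9)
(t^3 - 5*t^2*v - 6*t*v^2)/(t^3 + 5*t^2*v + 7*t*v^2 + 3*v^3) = t*(t - 6*v)/(t^2 + 4*t*v + 3*v^2)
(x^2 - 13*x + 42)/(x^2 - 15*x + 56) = (x - 6)/(x - 8)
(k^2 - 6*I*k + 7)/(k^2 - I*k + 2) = (k - 7*I)/(k - 2*I)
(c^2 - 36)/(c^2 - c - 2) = (36 - c^2)/(-c^2 + c + 2)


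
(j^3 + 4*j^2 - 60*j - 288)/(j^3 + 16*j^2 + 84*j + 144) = (j - 8)/(j + 4)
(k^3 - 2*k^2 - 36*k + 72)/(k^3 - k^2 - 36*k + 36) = (k - 2)/(k - 1)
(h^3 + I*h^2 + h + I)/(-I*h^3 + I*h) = (I*h^3 - h^2 + I*h - 1)/(h^3 - h)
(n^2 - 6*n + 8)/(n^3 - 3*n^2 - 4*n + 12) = (n - 4)/(n^2 - n - 6)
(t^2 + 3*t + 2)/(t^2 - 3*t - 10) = (t + 1)/(t - 5)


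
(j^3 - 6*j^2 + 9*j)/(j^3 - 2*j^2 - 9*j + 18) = j*(j - 3)/(j^2 + j - 6)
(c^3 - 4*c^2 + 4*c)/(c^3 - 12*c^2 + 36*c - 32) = c/(c - 8)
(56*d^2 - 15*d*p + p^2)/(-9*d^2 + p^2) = (-56*d^2 + 15*d*p - p^2)/(9*d^2 - p^2)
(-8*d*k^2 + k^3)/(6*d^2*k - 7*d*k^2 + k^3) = k*(-8*d + k)/(6*d^2 - 7*d*k + k^2)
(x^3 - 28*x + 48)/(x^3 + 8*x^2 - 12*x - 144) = (x - 2)/(x + 6)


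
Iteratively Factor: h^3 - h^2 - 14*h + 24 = (h + 4)*(h^2 - 5*h + 6) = (h - 2)*(h + 4)*(h - 3)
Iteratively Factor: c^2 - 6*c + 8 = (c - 2)*(c - 4)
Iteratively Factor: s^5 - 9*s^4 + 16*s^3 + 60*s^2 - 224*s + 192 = (s - 4)*(s^4 - 5*s^3 - 4*s^2 + 44*s - 48) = (s - 4)*(s - 2)*(s^3 - 3*s^2 - 10*s + 24) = (s - 4)*(s - 2)^2*(s^2 - s - 12) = (s - 4)^2*(s - 2)^2*(s + 3)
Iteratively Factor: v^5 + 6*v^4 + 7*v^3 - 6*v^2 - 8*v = (v + 4)*(v^4 + 2*v^3 - v^2 - 2*v) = (v - 1)*(v + 4)*(v^3 + 3*v^2 + 2*v) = (v - 1)*(v + 2)*(v + 4)*(v^2 + v) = (v - 1)*(v + 1)*(v + 2)*(v + 4)*(v)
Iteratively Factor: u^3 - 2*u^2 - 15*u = (u + 3)*(u^2 - 5*u) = u*(u + 3)*(u - 5)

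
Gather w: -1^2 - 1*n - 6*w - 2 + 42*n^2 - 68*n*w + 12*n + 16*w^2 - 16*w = 42*n^2 + 11*n + 16*w^2 + w*(-68*n - 22) - 3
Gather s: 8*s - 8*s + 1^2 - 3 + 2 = 0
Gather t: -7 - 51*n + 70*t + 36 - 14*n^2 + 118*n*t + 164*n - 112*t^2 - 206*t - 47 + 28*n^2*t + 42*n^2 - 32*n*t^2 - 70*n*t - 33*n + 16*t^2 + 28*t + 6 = 28*n^2 + 80*n + t^2*(-32*n - 96) + t*(28*n^2 + 48*n - 108) - 12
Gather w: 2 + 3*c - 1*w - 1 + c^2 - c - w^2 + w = c^2 + 2*c - w^2 + 1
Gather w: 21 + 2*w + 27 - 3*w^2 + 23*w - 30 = -3*w^2 + 25*w + 18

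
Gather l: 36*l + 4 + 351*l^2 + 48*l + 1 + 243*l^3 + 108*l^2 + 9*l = 243*l^3 + 459*l^2 + 93*l + 5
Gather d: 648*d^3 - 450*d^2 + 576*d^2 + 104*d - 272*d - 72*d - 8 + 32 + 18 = 648*d^3 + 126*d^2 - 240*d + 42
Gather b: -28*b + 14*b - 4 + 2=-14*b - 2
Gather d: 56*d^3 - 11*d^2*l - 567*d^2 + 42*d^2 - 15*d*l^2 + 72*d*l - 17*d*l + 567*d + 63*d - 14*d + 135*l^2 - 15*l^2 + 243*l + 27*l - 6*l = 56*d^3 + d^2*(-11*l - 525) + d*(-15*l^2 + 55*l + 616) + 120*l^2 + 264*l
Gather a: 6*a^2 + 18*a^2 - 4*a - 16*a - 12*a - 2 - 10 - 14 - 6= 24*a^2 - 32*a - 32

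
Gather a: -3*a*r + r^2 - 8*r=-3*a*r + r^2 - 8*r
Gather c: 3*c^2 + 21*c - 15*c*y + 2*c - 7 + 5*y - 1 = 3*c^2 + c*(23 - 15*y) + 5*y - 8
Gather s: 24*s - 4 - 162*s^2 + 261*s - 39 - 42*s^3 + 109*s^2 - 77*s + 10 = -42*s^3 - 53*s^2 + 208*s - 33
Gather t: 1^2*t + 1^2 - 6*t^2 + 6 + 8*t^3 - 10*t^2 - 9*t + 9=8*t^3 - 16*t^2 - 8*t + 16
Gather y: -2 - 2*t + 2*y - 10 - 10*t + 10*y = -12*t + 12*y - 12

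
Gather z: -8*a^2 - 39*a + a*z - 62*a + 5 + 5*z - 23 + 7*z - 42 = -8*a^2 - 101*a + z*(a + 12) - 60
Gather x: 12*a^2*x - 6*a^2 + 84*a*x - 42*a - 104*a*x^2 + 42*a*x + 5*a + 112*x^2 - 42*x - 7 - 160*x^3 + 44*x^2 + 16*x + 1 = -6*a^2 - 37*a - 160*x^3 + x^2*(156 - 104*a) + x*(12*a^2 + 126*a - 26) - 6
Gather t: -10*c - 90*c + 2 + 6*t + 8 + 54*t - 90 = -100*c + 60*t - 80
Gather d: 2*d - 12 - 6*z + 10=2*d - 6*z - 2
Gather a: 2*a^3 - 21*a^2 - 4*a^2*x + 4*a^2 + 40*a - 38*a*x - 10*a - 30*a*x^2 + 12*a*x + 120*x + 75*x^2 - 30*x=2*a^3 + a^2*(-4*x - 17) + a*(-30*x^2 - 26*x + 30) + 75*x^2 + 90*x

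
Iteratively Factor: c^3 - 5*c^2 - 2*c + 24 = (c - 3)*(c^2 - 2*c - 8) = (c - 4)*(c - 3)*(c + 2)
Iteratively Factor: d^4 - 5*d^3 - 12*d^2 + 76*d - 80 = (d - 2)*(d^3 - 3*d^2 - 18*d + 40) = (d - 2)^2*(d^2 - d - 20) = (d - 5)*(d - 2)^2*(d + 4)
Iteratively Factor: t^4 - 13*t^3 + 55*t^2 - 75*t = (t - 5)*(t^3 - 8*t^2 + 15*t) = (t - 5)*(t - 3)*(t^2 - 5*t) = t*(t - 5)*(t - 3)*(t - 5)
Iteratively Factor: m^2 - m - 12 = (m - 4)*(m + 3)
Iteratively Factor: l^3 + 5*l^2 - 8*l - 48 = (l - 3)*(l^2 + 8*l + 16) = (l - 3)*(l + 4)*(l + 4)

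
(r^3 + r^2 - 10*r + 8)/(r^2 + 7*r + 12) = (r^2 - 3*r + 2)/(r + 3)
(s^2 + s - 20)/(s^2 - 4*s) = (s + 5)/s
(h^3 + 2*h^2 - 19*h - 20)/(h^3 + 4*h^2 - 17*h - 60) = (h + 1)/(h + 3)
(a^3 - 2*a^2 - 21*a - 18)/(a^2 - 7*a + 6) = (a^2 + 4*a + 3)/(a - 1)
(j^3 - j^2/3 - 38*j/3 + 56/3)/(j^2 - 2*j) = j + 5/3 - 28/(3*j)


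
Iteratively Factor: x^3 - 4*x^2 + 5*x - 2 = (x - 1)*(x^2 - 3*x + 2) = (x - 2)*(x - 1)*(x - 1)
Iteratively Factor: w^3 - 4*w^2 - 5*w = (w)*(w^2 - 4*w - 5) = w*(w + 1)*(w - 5)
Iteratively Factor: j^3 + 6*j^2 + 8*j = (j + 2)*(j^2 + 4*j) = (j + 2)*(j + 4)*(j)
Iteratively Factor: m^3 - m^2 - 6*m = (m + 2)*(m^2 - 3*m) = (m - 3)*(m + 2)*(m)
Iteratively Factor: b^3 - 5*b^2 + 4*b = (b - 4)*(b^2 - b) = (b - 4)*(b - 1)*(b)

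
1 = 1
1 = 1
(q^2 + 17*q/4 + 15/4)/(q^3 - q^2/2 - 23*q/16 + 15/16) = 4*(q + 3)/(4*q^2 - 7*q + 3)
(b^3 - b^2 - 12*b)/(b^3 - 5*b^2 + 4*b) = (b + 3)/(b - 1)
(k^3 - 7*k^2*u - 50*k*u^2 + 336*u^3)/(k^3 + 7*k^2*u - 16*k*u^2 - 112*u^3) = (-k^2 + 14*k*u - 48*u^2)/(-k^2 + 16*u^2)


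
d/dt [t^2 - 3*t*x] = 2*t - 3*x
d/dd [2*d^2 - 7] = 4*d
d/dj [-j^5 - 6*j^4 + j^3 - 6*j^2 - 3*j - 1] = -5*j^4 - 24*j^3 + 3*j^2 - 12*j - 3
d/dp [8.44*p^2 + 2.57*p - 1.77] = 16.88*p + 2.57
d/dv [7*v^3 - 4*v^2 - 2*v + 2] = 21*v^2 - 8*v - 2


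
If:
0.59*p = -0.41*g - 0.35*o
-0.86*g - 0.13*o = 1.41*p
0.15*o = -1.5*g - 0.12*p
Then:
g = 0.00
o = 0.00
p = 0.00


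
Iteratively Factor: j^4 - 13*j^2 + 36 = (j + 2)*(j^3 - 2*j^2 - 9*j + 18) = (j + 2)*(j + 3)*(j^2 - 5*j + 6) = (j - 2)*(j + 2)*(j + 3)*(j - 3)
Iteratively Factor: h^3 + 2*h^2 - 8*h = (h + 4)*(h^2 - 2*h) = h*(h + 4)*(h - 2)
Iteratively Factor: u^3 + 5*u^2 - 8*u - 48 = (u - 3)*(u^2 + 8*u + 16) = (u - 3)*(u + 4)*(u + 4)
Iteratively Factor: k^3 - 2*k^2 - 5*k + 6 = (k - 3)*(k^2 + k - 2) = (k - 3)*(k + 2)*(k - 1)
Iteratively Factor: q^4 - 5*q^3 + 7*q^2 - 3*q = (q - 3)*(q^3 - 2*q^2 + q) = (q - 3)*(q - 1)*(q^2 - q) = (q - 3)*(q - 1)^2*(q)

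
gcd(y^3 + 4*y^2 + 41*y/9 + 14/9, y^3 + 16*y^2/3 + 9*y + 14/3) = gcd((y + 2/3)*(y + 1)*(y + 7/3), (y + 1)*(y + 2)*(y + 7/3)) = y^2 + 10*y/3 + 7/3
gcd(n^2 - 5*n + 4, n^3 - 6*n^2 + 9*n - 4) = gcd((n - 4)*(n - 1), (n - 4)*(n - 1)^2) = n^2 - 5*n + 4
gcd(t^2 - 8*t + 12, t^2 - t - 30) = t - 6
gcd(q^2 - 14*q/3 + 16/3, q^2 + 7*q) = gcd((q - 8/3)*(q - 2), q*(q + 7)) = 1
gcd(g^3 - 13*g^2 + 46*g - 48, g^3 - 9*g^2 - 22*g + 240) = g - 8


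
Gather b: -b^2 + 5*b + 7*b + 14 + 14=-b^2 + 12*b + 28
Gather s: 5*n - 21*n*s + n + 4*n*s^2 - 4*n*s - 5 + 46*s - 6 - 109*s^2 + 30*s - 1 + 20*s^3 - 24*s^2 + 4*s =6*n + 20*s^3 + s^2*(4*n - 133) + s*(80 - 25*n) - 12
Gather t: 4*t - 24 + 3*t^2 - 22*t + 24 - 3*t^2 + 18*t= 0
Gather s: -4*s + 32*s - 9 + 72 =28*s + 63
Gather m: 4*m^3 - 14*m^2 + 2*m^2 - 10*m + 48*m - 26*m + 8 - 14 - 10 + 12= 4*m^3 - 12*m^2 + 12*m - 4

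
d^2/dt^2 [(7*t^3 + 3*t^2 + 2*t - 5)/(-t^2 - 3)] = 2*(19*t^3 + 42*t^2 - 171*t - 42)/(t^6 + 9*t^4 + 27*t^2 + 27)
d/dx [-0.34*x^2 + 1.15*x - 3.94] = 1.15 - 0.68*x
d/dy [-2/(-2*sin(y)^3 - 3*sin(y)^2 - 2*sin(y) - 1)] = 4*(-3*sin(y) + 3*cos(y)^2 - 4)*cos(y)/((sin(y) + 1)^2*(sin(y) - cos(2*y) + 2)^2)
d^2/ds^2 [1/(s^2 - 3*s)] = 2*(-s*(s - 3) + (2*s - 3)^2)/(s^3*(s - 3)^3)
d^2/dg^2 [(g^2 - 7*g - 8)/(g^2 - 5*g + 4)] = 4*(-g^3 - 18*g^2 + 102*g - 146)/(g^6 - 15*g^5 + 87*g^4 - 245*g^3 + 348*g^2 - 240*g + 64)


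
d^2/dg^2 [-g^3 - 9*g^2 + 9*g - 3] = -6*g - 18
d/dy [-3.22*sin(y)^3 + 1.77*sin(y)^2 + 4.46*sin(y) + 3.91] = (-9.66*sin(y)^2 + 3.54*sin(y) + 4.46)*cos(y)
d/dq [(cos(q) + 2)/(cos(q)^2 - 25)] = (cos(q)^2 + 4*cos(q) + 25)*sin(q)/(cos(q)^2 - 25)^2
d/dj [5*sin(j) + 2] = 5*cos(j)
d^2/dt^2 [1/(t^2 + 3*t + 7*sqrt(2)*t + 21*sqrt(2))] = 2*(-t^2 - 7*sqrt(2)*t - 3*t + (2*t + 3 + 7*sqrt(2))^2 - 21*sqrt(2))/(t^2 + 3*t + 7*sqrt(2)*t + 21*sqrt(2))^3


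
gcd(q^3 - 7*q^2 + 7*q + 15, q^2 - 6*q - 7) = q + 1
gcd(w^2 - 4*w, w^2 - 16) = w - 4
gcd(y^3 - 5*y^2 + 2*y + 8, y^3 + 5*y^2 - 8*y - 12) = y^2 - y - 2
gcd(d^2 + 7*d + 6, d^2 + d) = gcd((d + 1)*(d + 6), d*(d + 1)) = d + 1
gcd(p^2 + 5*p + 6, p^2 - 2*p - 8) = p + 2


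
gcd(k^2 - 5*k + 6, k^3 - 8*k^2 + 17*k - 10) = k - 2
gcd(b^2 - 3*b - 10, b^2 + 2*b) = b + 2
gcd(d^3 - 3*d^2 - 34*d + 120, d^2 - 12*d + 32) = d - 4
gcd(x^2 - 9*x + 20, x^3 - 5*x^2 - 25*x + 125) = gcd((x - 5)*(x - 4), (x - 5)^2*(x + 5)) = x - 5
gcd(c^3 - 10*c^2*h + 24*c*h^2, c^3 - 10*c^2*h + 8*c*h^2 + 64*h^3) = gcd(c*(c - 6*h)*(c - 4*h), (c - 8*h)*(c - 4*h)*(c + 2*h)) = c - 4*h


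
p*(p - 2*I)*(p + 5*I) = p^3 + 3*I*p^2 + 10*p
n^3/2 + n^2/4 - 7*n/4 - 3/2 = (n/2 + 1/2)*(n - 2)*(n + 3/2)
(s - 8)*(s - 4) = s^2 - 12*s + 32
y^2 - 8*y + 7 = (y - 7)*(y - 1)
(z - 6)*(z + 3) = z^2 - 3*z - 18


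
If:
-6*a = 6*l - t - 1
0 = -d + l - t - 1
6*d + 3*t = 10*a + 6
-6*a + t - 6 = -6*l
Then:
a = -4/7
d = 43/84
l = 7/12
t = -13/14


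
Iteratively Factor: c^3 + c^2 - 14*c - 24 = (c + 2)*(c^2 - c - 12) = (c + 2)*(c + 3)*(c - 4)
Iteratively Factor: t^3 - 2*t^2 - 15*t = (t)*(t^2 - 2*t - 15) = t*(t - 5)*(t + 3)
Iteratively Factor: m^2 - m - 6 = (m - 3)*(m + 2)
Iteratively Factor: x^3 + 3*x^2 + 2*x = (x + 1)*(x^2 + 2*x) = x*(x + 1)*(x + 2)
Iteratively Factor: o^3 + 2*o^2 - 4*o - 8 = (o + 2)*(o^2 - 4) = (o + 2)^2*(o - 2)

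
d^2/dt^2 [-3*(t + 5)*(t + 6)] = -6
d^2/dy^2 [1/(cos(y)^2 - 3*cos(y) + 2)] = (-4*sin(y)^4 + 3*sin(y)^2 - 69*cos(y)/4 + 9*cos(3*y)/4 + 15)/((cos(y) - 2)^3*(cos(y) - 1)^3)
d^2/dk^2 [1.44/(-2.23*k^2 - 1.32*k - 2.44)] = (14.321952*k^2 + 8.477568*k - 1.44*(4.46*k + 1.32)*(8.92*k + 2.64) + 15.670656)/(2.23*k^2 + 1.32*k + 2.44)^3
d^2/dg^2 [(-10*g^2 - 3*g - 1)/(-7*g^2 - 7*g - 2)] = 2*(-343*g^3 - 273*g^2 + 21*g + 33)/(343*g^6 + 1029*g^5 + 1323*g^4 + 931*g^3 + 378*g^2 + 84*g + 8)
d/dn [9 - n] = -1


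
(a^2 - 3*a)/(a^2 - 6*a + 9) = a/(a - 3)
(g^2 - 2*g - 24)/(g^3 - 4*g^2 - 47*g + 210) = (g + 4)/(g^2 + 2*g - 35)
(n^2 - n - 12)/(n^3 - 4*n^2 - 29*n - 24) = (n - 4)/(n^2 - 7*n - 8)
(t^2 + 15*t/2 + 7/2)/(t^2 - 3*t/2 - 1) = (t + 7)/(t - 2)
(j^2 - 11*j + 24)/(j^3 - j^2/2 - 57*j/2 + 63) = 2*(j - 8)/(2*j^2 + 5*j - 42)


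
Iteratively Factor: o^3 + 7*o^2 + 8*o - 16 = (o - 1)*(o^2 + 8*o + 16) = (o - 1)*(o + 4)*(o + 4)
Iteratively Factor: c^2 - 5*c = (c)*(c - 5)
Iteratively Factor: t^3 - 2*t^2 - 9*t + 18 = (t + 3)*(t^2 - 5*t + 6) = (t - 2)*(t + 3)*(t - 3)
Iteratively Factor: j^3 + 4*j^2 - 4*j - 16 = (j - 2)*(j^2 + 6*j + 8) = (j - 2)*(j + 2)*(j + 4)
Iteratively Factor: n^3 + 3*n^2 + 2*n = (n + 1)*(n^2 + 2*n) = (n + 1)*(n + 2)*(n)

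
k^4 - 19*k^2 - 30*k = k*(k - 5)*(k + 2)*(k + 3)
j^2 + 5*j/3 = j*(j + 5/3)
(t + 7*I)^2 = t^2 + 14*I*t - 49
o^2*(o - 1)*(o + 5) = o^4 + 4*o^3 - 5*o^2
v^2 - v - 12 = (v - 4)*(v + 3)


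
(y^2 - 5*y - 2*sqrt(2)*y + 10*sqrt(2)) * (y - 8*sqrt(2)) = y^3 - 10*sqrt(2)*y^2 - 5*y^2 + 32*y + 50*sqrt(2)*y - 160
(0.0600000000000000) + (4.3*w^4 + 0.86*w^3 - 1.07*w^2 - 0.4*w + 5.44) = 4.3*w^4 + 0.86*w^3 - 1.07*w^2 - 0.4*w + 5.5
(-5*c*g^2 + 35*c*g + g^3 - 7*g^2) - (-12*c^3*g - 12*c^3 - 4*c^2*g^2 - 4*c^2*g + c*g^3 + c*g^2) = 12*c^3*g + 12*c^3 + 4*c^2*g^2 + 4*c^2*g - c*g^3 - 6*c*g^2 + 35*c*g + g^3 - 7*g^2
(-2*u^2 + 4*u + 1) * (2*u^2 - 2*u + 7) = -4*u^4 + 12*u^3 - 20*u^2 + 26*u + 7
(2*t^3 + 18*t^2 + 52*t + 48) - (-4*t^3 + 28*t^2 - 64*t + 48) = 6*t^3 - 10*t^2 + 116*t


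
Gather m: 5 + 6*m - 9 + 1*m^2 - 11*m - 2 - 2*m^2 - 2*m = -m^2 - 7*m - 6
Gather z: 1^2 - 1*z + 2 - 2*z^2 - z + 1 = -2*z^2 - 2*z + 4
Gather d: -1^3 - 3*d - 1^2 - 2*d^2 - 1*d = -2*d^2 - 4*d - 2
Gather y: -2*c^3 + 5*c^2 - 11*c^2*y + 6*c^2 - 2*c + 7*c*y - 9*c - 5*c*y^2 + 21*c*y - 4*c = -2*c^3 + 11*c^2 - 5*c*y^2 - 15*c + y*(-11*c^2 + 28*c)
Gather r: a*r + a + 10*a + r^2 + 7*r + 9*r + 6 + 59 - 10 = 11*a + r^2 + r*(a + 16) + 55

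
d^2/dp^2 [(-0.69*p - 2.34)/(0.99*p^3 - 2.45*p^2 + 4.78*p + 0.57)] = (-4.057614*p^5 - 17.479638*p^4 + 89.057706*p^3 - 146.042784*p^2 + 166.563702*p - 109.706184)/(0.970299*p^9 - 7.203735*p^8 + 31.882059*p^7 - 82.593494*p^6 + 145.640388*p^5 - 141.487341*p^4 + 70.128685*p^3 + 36.682749*p^2 + 4.659066*p + 0.185193)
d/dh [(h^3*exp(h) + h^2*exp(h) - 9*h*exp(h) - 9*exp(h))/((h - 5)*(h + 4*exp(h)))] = ((h - 5)*(h + 4*exp(h))*(h^3 + 4*h^2 - 7*h - 18) - (h - 5)*(4*exp(h) + 1)*(h^3 + h^2 - 9*h - 9) + (h + 4*exp(h))*(-h^3 - h^2 + 9*h + 9))*exp(h)/((h - 5)^2*(h + 4*exp(h))^2)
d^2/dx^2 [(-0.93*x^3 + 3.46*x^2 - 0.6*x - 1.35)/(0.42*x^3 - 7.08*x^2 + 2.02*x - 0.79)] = (-4.44089209850063e-16*x^7 - 4.310208*x^6 + 4.09903199999985*x^5 - 13.4683919999998*x^4 + 122.949432*x^3 - 522.495108*x^2 + 129.808422*x + 6.488372)/(0.074088*x^9 - 3.746736*x^8 + 64.228248*x^7 - 391.353012*x^6 + 323.002152*x^5 - 209.48868*x^4 + 76.818358*x^3 - 22.926432*x^2 + 3.782046*x - 0.493039)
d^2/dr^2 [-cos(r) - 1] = cos(r)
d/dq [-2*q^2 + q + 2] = 1 - 4*q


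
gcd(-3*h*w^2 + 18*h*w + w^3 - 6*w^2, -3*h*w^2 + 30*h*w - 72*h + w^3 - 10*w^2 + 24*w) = -3*h*w + 18*h + w^2 - 6*w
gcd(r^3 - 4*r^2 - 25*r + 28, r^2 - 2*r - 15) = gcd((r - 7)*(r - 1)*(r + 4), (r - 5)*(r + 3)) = 1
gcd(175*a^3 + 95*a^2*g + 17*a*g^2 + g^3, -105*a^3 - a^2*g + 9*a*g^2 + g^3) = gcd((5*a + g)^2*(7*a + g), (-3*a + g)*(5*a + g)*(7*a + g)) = 35*a^2 + 12*a*g + g^2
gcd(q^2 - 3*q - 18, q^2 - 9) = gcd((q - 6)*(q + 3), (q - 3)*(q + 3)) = q + 3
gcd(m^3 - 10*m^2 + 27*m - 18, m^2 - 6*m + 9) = m - 3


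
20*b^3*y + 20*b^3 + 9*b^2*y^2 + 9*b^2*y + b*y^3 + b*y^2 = (4*b + y)*(5*b + y)*(b*y + b)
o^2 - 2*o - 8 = (o - 4)*(o + 2)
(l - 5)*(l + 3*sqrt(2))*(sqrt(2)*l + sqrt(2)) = sqrt(2)*l^3 - 4*sqrt(2)*l^2 + 6*l^2 - 24*l - 5*sqrt(2)*l - 30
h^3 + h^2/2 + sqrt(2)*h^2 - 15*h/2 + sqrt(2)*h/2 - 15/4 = (h + 1/2)*(h - 3*sqrt(2)/2)*(h + 5*sqrt(2)/2)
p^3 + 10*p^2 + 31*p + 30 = (p + 2)*(p + 3)*(p + 5)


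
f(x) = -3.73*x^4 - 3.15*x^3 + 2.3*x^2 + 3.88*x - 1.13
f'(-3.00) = 307.87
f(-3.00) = -209.15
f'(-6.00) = 2858.80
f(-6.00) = -4095.29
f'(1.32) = -40.83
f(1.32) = -10.57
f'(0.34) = 3.77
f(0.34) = 0.28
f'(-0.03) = 3.73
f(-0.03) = -1.24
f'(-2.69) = 213.54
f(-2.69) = -128.92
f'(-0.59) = 0.94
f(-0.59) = -2.42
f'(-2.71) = 218.96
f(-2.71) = -133.24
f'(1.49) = -59.60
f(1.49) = -19.05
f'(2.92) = -434.73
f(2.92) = -319.78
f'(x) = -14.92*x^3 - 9.45*x^2 + 4.6*x + 3.88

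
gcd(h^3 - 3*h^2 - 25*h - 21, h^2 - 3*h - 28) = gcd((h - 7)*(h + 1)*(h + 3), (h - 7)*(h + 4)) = h - 7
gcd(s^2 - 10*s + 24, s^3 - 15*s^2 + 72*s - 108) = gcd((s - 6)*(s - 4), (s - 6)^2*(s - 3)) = s - 6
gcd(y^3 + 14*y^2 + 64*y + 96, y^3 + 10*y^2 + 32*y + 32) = y^2 + 8*y + 16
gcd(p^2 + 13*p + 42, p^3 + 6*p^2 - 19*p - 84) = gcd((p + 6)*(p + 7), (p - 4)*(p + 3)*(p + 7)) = p + 7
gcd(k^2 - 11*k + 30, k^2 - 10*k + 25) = k - 5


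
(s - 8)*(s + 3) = s^2 - 5*s - 24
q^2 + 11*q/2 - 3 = (q - 1/2)*(q + 6)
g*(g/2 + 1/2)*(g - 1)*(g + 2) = g^4/2 + g^3 - g^2/2 - g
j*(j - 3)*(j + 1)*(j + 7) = j^4 + 5*j^3 - 17*j^2 - 21*j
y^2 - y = y*(y - 1)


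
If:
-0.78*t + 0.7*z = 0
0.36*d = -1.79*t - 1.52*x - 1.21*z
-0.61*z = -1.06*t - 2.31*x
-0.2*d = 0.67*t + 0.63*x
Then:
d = 0.00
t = 0.00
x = 0.00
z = 0.00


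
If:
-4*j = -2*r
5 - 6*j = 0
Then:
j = 5/6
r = 5/3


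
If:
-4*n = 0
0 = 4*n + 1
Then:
No Solution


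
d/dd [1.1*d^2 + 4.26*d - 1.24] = 2.2*d + 4.26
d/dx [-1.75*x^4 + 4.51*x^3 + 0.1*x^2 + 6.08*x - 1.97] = -7.0*x^3 + 13.53*x^2 + 0.2*x + 6.08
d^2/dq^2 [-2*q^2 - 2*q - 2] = -4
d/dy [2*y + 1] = 2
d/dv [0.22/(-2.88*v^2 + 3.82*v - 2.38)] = (1.2672*v - 0.8404)/(2.88*v^2 - 3.82*v + 2.38)^2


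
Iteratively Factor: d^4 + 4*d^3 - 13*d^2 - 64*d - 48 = (d + 1)*(d^3 + 3*d^2 - 16*d - 48) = (d - 4)*(d + 1)*(d^2 + 7*d + 12) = (d - 4)*(d + 1)*(d + 3)*(d + 4)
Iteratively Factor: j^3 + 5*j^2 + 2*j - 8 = (j + 2)*(j^2 + 3*j - 4) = (j + 2)*(j + 4)*(j - 1)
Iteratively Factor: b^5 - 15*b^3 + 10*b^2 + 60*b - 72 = (b - 2)*(b^4 + 2*b^3 - 11*b^2 - 12*b + 36) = (b - 2)*(b + 3)*(b^3 - b^2 - 8*b + 12) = (b - 2)^2*(b + 3)*(b^2 + b - 6) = (b - 2)^2*(b + 3)^2*(b - 2)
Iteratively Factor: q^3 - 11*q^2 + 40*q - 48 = (q - 4)*(q^2 - 7*q + 12) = (q - 4)*(q - 3)*(q - 4)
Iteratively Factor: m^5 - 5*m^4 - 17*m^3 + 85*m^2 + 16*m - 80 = (m + 4)*(m^4 - 9*m^3 + 19*m^2 + 9*m - 20) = (m - 1)*(m + 4)*(m^3 - 8*m^2 + 11*m + 20) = (m - 4)*(m - 1)*(m + 4)*(m^2 - 4*m - 5) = (m - 4)*(m - 1)*(m + 1)*(m + 4)*(m - 5)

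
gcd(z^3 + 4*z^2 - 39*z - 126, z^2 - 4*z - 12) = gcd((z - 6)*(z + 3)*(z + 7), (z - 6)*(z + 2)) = z - 6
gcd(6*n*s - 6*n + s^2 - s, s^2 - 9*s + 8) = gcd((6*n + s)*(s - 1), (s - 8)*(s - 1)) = s - 1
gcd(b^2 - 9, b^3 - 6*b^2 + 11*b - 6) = b - 3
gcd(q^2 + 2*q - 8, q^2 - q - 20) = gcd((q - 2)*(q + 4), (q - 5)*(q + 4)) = q + 4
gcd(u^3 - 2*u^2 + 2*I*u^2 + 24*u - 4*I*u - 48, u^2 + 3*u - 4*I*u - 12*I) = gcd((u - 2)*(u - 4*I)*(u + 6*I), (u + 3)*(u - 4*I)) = u - 4*I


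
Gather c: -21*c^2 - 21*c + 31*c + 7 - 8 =-21*c^2 + 10*c - 1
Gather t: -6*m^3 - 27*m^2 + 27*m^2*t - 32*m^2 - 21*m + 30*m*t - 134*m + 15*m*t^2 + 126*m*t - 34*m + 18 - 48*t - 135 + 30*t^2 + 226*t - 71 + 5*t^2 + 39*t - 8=-6*m^3 - 59*m^2 - 189*m + t^2*(15*m + 35) + t*(27*m^2 + 156*m + 217) - 196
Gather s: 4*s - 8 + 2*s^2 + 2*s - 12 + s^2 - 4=3*s^2 + 6*s - 24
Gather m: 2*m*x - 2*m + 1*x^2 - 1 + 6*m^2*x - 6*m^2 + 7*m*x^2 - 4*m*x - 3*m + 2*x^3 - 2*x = m^2*(6*x - 6) + m*(7*x^2 - 2*x - 5) + 2*x^3 + x^2 - 2*x - 1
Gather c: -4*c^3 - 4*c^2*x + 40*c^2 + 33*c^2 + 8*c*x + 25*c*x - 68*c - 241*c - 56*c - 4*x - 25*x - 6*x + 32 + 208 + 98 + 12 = -4*c^3 + c^2*(73 - 4*x) + c*(33*x - 365) - 35*x + 350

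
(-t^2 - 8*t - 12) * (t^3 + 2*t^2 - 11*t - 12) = -t^5 - 10*t^4 - 17*t^3 + 76*t^2 + 228*t + 144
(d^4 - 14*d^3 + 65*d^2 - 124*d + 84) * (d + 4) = d^5 - 10*d^4 + 9*d^3 + 136*d^2 - 412*d + 336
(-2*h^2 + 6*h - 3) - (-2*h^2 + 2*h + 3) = 4*h - 6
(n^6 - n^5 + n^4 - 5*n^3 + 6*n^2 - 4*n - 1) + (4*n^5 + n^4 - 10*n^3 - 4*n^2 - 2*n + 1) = n^6 + 3*n^5 + 2*n^4 - 15*n^3 + 2*n^2 - 6*n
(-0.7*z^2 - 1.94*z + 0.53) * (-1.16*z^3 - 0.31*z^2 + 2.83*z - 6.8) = 0.812*z^5 + 2.4674*z^4 - 1.9944*z^3 - 0.8945*z^2 + 14.6919*z - 3.604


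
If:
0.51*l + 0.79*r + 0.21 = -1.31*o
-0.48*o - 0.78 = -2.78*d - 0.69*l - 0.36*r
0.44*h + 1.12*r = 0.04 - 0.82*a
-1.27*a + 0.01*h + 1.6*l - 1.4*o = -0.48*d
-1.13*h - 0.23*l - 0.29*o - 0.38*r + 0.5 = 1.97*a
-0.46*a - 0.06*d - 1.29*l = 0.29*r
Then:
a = 0.14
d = 0.30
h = 0.28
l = -0.02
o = -0.05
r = -0.17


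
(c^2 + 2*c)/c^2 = (c + 2)/c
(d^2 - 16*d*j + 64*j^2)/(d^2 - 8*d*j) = (d - 8*j)/d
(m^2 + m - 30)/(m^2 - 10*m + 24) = (m^2 + m - 30)/(m^2 - 10*m + 24)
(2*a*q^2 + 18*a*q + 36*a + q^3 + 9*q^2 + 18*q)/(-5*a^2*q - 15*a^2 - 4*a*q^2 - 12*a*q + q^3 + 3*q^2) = (2*a*q + 12*a + q^2 + 6*q)/(-5*a^2 - 4*a*q + q^2)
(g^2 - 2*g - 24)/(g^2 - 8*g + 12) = (g + 4)/(g - 2)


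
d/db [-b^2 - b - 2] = -2*b - 1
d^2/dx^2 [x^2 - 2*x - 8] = 2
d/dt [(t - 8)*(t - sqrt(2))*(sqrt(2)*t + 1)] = 3*sqrt(2)*t^2 - 16*sqrt(2)*t - 2*t - sqrt(2) + 8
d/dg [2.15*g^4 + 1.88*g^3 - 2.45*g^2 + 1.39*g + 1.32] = 8.6*g^3 + 5.64*g^2 - 4.9*g + 1.39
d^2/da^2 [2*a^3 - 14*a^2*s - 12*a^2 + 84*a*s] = 12*a - 28*s - 24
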